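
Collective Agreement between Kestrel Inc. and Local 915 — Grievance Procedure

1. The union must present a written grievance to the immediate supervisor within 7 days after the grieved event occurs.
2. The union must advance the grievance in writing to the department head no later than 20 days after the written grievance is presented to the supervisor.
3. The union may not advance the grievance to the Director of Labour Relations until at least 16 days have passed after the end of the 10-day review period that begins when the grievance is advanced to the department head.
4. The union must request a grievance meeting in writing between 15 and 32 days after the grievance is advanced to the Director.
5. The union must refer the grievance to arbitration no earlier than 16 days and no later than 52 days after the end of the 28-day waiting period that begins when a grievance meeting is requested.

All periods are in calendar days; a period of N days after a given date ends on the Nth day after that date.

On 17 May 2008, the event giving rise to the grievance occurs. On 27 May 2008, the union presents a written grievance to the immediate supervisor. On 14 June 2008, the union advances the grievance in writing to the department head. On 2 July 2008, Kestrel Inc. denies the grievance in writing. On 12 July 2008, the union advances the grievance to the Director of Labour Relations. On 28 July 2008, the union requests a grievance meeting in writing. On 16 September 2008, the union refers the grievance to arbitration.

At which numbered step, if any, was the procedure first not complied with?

Step 1

(1) due by 17 May 2008 + 7 days = 24 May 2008; 27 May 2008 misses that deadline by 3 days.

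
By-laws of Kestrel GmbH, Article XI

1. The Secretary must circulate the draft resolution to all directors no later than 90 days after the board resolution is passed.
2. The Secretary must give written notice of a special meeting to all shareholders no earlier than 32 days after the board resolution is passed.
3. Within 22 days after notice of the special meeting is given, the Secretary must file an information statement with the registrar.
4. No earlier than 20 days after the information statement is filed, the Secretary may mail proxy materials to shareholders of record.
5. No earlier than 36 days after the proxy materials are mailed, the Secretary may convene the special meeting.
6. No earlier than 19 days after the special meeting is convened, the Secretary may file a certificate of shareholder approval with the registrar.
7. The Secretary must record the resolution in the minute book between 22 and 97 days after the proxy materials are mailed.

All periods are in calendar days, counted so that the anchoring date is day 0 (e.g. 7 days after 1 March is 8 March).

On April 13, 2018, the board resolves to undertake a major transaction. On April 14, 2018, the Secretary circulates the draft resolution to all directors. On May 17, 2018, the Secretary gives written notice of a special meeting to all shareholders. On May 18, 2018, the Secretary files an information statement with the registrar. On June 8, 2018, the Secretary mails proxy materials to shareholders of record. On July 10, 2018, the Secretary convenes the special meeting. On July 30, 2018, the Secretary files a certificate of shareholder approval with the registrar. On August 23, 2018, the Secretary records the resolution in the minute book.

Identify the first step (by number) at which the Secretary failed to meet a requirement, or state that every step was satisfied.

Step 1: 90 days after April 13, 2018 (when the board resolution is passed) is July 12, 2018; April 14, 2018 is within that limit.
Step 2: the earliest permitted date is 32 days after April 13, 2018 (when the board resolution is passed), i.e. May 15, 2018; May 17, 2018 is on or after that date.
Step 3: 22 days after May 17, 2018 (when notice of the special meeting is given) is June 8, 2018; May 18, 2018 is within that limit.
Step 4: the earliest permitted date is 20 days after May 18, 2018 (when the information statement is filed), i.e. June 7, 2018; done June 8, 2018 — permitted.
Step 5: the earliest permitted date is 36 days after June 8, 2018 (when the proxy materials are mailed), i.e. July 14, 2018; acted on July 10, 2018, 4 days prematurely.
Later steps need not be reached.

Step 5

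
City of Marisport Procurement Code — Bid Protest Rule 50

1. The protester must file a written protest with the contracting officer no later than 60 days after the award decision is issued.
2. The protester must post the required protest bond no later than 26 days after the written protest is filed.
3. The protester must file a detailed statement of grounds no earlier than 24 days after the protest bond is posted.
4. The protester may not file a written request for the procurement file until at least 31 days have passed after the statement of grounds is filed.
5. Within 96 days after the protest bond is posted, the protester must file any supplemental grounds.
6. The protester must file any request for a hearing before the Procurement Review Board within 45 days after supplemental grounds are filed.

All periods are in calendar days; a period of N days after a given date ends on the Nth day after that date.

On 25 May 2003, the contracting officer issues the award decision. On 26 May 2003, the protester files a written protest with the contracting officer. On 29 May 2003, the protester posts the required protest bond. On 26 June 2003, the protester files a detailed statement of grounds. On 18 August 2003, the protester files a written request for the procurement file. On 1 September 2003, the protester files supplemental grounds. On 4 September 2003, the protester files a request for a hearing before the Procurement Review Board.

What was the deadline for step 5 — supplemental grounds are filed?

Step 5 runs from 29 May 2003, when the protest bond is posted. 96 days after 29 May 2003 is 2 September 2003.

2 September 2003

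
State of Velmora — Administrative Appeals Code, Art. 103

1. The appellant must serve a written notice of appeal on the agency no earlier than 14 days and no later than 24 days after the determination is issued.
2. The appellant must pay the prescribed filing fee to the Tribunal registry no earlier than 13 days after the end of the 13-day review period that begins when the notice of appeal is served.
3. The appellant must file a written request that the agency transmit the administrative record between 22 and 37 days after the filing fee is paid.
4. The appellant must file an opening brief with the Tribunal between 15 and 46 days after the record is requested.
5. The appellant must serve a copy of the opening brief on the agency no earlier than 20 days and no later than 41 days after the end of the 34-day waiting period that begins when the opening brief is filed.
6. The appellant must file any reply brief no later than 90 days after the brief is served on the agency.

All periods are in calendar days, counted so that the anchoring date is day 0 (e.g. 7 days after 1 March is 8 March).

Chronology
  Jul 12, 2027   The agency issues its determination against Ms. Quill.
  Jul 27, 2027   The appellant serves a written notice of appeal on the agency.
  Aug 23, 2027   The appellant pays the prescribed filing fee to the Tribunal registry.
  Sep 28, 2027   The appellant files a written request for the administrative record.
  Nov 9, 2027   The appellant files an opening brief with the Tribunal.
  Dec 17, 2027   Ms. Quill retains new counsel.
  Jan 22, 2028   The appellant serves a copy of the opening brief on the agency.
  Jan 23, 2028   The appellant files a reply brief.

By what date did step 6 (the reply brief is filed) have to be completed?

Apr 21, 2028

Step 6 runs from Jan 22, 2028, when the brief is served on the agency. 90 days after Jan 22, 2028 is Apr 21, 2028.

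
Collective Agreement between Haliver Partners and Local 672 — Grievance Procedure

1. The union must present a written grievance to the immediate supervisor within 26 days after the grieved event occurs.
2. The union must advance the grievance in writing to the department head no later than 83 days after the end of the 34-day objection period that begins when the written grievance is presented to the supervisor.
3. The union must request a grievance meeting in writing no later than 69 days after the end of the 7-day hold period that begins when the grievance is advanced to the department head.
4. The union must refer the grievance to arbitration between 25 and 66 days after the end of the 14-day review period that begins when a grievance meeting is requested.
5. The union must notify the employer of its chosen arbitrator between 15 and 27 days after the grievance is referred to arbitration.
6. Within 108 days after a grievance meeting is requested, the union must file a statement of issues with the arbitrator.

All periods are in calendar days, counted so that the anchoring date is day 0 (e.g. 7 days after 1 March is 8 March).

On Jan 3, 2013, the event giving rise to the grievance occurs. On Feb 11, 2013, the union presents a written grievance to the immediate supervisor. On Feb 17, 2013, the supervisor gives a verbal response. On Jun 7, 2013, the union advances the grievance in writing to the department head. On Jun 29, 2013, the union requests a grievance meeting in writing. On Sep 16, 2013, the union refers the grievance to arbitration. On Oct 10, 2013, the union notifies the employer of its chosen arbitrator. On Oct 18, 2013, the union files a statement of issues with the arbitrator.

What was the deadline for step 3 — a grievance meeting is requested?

Aug 22, 2013

The grievance is advanced to the department head on Jun 7, 2013; the 7-day hold period therefore ends Jun 14, 2013, and step 3 runs from that date. 69 days after Jun 14, 2013 is Aug 22, 2013.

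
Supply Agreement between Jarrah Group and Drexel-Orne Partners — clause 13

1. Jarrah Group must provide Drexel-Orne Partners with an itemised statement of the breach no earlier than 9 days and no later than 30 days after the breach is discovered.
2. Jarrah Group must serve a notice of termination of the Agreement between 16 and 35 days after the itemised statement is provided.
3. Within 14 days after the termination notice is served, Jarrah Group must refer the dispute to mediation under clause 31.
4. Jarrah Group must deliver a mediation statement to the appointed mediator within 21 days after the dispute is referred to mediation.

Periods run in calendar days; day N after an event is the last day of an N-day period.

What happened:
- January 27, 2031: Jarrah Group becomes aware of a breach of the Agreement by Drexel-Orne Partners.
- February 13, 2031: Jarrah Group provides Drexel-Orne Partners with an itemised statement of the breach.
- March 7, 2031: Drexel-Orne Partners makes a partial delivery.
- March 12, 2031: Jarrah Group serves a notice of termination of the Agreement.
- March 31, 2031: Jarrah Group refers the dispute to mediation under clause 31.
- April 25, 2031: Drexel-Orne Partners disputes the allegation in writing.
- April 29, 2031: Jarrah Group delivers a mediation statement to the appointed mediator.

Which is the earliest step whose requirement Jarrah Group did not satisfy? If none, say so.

Step 3

(1) the permitted window runs from January 27, 2031 + 9 = February 5, 2031 to January 27, 2031 + 30 = February 26, 2031; done February 13, 2031 — within the window.
(2) the permitted window runs from February 13, 2031 + 16 = March 1, 2031 to February 13, 2031 + 35 = March 20, 2031; done March 12, 2031, which is between those dates.
(3) due by March 12, 2031 + 14 days = March 26, 2031; March 31, 2031 misses that deadline by 5 days.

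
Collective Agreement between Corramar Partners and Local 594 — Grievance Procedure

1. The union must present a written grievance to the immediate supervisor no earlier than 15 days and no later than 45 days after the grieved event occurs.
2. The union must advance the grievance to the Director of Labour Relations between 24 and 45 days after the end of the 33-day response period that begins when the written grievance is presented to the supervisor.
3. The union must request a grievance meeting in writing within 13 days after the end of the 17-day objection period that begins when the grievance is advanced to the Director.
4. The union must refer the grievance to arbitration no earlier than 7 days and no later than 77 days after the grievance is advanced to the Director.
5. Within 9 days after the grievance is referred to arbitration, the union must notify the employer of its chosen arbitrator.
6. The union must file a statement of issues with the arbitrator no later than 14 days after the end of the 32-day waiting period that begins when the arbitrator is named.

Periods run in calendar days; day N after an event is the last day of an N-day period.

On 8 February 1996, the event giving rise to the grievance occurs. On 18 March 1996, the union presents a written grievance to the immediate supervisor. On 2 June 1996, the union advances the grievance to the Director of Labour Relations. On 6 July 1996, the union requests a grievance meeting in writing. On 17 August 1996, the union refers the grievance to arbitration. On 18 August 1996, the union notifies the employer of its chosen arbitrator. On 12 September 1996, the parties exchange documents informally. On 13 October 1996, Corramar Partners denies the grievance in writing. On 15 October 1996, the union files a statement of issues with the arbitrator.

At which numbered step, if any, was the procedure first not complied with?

Step 3

Step 1: the window is 15–45 days after 8 February 1996 (when the grieved event occurs), so 23 February 1996 through 24 March 1996; done 18 March 1996 — within the window.
Step 2: the window is 24–45 days after 20 April 1996 (end of the 33-day response period, which began when the written grievance is presented to the supervisor on 18 March 1996), so 14 May 1996 through 4 June 1996; done 2 June 1996 — within the window.
Step 3: 13 days after 19 June 1996 (end of the 17-day objection period, which began when the grievance is advanced to the Director on 2 June 1996) is 2 July 1996; not done until 6 July 1996, 4 days after the deadline.
That is the first point of non-compliance.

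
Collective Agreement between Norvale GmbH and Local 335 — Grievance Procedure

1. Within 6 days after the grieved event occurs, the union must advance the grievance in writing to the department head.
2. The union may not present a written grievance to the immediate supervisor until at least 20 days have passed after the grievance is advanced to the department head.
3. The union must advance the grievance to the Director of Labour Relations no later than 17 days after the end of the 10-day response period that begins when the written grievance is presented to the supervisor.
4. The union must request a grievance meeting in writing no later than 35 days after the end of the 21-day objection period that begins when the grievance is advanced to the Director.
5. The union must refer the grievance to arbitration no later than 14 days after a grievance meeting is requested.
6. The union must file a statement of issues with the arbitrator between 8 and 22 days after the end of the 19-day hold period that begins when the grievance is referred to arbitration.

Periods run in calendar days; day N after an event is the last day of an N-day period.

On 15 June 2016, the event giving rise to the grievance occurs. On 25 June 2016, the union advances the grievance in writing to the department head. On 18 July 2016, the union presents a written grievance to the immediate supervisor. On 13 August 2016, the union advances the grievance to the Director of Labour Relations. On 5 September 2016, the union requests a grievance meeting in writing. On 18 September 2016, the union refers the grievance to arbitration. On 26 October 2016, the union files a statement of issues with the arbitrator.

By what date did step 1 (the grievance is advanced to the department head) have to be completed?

21 June 2016

Step 1 runs from 15 June 2016, when the grieved event occurs. 6 days after 15 June 2016 is 21 June 2016.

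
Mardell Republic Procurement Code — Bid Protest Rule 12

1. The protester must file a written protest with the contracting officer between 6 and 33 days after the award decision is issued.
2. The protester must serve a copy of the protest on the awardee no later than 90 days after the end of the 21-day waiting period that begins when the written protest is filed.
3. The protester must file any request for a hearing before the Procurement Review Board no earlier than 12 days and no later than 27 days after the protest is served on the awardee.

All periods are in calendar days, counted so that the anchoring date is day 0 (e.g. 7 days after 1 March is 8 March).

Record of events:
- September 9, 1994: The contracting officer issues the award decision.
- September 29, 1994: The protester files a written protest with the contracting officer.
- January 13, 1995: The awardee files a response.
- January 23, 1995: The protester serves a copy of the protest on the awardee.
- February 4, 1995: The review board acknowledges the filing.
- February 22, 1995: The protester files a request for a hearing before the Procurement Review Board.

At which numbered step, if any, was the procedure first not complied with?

Step 2

Step 1: the window is 6–33 days after September 9, 1994 (when the award decision is issued), so September 15, 1994 through October 12, 1994; done September 29, 1994, which is between those dates.
Step 2: 90 days after October 20, 1994 (end of the 21-day waiting period, which began when the written protest is filed on September 29, 1994) is January 18, 1995; January 23, 1995 misses that deadline by 5 days.
No need to go further; step 2 was not satisfied.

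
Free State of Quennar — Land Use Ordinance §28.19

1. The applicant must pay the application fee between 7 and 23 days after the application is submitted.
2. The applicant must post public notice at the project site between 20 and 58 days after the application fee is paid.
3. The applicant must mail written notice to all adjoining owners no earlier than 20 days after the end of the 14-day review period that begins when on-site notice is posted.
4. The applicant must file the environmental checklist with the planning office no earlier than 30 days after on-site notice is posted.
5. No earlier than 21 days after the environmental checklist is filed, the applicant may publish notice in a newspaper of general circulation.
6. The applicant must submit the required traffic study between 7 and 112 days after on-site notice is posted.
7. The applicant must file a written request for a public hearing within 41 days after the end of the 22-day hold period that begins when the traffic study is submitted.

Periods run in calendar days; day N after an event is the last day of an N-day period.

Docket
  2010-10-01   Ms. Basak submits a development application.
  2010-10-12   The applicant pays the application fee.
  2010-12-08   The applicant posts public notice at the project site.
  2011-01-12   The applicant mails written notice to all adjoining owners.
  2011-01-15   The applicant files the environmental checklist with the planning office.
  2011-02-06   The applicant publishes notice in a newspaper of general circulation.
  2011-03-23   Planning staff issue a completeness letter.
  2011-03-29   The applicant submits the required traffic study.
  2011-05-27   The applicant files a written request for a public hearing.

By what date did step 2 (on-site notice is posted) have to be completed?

Step 2 runs from 2010-10-12, when the application fee is paid. The window is 20–58 days after 2010-10-12; it closes on 2010-12-09.

2010-12-09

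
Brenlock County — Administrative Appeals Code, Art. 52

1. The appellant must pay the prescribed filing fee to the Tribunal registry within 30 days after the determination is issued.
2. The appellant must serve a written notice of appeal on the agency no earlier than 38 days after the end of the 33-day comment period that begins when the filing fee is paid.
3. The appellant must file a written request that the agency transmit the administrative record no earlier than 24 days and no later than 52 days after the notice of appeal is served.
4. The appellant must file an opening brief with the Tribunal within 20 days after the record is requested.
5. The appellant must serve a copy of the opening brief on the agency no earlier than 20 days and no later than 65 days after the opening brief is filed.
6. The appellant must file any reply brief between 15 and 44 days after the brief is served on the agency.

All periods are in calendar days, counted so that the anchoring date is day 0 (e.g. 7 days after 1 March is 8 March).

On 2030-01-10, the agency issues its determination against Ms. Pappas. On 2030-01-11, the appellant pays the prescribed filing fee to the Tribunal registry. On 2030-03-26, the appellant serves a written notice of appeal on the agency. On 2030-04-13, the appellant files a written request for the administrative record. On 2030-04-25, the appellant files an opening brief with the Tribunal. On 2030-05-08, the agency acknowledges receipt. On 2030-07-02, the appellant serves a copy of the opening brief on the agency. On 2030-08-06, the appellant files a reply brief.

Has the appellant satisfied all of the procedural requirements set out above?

Step 1: 30 days after 2030-01-10 (when the determination is issued) is 2030-02-09; 2030-01-11 is within that limit.
Step 2: the earliest permitted date is 38 days after 2030-02-13 (end of the 33-day comment period, which began when the filing fee is paid on 2030-01-11), i.e. 2030-03-23; done 2030-03-26, after the minimum wait.
Step 3: the window is 24–52 days after 2030-03-26 (when the notice of appeal is served), so 2030-04-19 through 2030-05-17; 2030-04-13 is 6 days too early.
Later steps need not be reached.

No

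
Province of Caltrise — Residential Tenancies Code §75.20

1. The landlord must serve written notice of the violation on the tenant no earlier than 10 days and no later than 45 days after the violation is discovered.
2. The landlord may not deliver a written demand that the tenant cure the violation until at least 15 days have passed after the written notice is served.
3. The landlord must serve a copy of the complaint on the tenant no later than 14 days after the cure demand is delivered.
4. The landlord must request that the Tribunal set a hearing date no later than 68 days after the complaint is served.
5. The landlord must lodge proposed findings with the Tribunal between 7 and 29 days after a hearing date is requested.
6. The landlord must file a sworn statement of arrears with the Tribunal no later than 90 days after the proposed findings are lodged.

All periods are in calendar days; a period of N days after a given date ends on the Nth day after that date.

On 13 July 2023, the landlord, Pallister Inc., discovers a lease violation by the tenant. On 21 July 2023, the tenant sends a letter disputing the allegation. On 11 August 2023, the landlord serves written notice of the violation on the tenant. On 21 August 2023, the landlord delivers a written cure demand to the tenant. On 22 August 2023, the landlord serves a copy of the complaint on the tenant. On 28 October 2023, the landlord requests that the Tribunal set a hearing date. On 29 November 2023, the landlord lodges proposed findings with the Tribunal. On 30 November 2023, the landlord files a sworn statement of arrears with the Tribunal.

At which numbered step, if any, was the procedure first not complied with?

Step 1 — 10 and 45 days from 13 July 2023 (when the violation is discovered) are 23 July 2023 and 27 August 2023 respectively; done 11 August 2023, which is between those dates.
Step 2 — must wait 15 days from 11 August 2023 (when the written notice is served), so not before 26 August 2023; acted on 21 August 2023, 5 days prematurely.

Step 2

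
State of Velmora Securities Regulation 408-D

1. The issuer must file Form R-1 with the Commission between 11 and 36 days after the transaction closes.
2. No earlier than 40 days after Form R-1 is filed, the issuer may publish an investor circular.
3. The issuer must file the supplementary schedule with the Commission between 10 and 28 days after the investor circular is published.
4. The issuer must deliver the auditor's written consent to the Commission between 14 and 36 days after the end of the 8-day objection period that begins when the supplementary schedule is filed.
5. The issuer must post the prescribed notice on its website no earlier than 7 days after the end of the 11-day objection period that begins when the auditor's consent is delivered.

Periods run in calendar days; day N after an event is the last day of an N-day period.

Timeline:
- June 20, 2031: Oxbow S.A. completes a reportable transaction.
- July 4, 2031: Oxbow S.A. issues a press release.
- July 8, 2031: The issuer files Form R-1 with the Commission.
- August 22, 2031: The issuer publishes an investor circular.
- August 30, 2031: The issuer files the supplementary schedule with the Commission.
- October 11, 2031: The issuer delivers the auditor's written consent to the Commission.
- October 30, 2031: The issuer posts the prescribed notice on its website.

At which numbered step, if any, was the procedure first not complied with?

Step 3

(1) the permitted window runs from June 20, 2031 + 11 = July 1, 2031 to June 20, 2031 + 36 = July 26, 2031; done July 8, 2031 — within the window.
(2) permitted from July 8, 2031 + 40 days = August 17, 2031 onward; August 22, 2031 is on or after that date.
(3) the permitted window runs from August 22, 2031 + 10 = September 1, 2031 to August 22, 2031 + 28 = September 19, 2031; done August 30, 2031 — 2 days before the window opened.
Later steps need not be reached.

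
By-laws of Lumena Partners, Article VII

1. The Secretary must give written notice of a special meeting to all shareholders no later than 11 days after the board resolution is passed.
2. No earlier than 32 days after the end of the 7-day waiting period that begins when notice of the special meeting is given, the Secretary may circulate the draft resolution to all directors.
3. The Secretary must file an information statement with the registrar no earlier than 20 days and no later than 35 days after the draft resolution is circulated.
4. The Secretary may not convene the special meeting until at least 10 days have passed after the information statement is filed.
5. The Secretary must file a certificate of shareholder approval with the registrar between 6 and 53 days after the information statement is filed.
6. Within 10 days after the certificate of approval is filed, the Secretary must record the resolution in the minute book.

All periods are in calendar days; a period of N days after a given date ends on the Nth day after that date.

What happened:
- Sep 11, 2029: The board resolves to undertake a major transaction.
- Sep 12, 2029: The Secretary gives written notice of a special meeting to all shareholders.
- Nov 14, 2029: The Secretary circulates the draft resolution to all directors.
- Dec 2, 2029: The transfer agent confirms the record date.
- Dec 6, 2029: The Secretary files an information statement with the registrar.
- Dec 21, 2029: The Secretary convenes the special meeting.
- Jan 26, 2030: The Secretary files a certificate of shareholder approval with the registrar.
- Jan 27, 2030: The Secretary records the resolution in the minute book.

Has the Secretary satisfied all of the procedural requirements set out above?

(1) due by Sep 11, 2029 + 11 days = Sep 22, 2029; completed Sep 12, 2029, before the deadline.
(2) permitted from Sep 19, 2029 + 32 days = Oct 21, 2029 onward; done Nov 14, 2029 — permitted.
(3) the permitted window runs from Nov 14, 2029 + 20 = Dec 4, 2029 to Nov 14, 2029 + 35 = Dec 19, 2029; done Dec 6, 2029 — within the window.
(4) permitted from Dec 6, 2029 + 10 days = Dec 16, 2029 onward; Dec 21, 2029 is on or after that date.
(5) the permitted window runs from Dec 6, 2029 + 6 = Dec 12, 2029 to Dec 6, 2029 + 53 = Jan 28, 2030; Jan 26, 2030 falls inside that range.
(6) due by Jan 26, 2030 + 10 days = Feb 5, 2030; completed Jan 27, 2030, before the deadline.

Yes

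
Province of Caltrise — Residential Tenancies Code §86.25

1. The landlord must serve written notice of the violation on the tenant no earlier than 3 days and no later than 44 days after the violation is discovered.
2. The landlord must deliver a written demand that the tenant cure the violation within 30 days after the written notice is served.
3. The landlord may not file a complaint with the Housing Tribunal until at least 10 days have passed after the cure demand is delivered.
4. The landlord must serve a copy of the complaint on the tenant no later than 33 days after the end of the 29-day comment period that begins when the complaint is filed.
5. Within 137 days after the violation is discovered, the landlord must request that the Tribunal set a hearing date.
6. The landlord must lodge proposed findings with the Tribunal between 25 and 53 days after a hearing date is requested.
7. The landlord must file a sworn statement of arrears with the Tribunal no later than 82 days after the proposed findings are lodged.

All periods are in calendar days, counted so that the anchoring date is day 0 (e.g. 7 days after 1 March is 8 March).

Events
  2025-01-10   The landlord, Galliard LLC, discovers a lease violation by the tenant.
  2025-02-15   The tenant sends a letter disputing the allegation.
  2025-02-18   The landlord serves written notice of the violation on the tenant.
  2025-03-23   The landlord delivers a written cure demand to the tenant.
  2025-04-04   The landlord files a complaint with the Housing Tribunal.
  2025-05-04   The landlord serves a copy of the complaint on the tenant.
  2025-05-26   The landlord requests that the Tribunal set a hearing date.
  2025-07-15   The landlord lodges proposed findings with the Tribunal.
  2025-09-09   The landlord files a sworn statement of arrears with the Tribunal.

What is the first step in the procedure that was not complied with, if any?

(1) the permitted window runs from 2025-01-10 + 3 = 2025-01-13 to 2025-01-10 + 44 = 2025-02-23; 2025-02-18 falls inside that range.
(2) due by 2025-02-18 + 30 days = 2025-03-20; done 2025-03-23 — 3 days late.
The analysis stops there.

Step 2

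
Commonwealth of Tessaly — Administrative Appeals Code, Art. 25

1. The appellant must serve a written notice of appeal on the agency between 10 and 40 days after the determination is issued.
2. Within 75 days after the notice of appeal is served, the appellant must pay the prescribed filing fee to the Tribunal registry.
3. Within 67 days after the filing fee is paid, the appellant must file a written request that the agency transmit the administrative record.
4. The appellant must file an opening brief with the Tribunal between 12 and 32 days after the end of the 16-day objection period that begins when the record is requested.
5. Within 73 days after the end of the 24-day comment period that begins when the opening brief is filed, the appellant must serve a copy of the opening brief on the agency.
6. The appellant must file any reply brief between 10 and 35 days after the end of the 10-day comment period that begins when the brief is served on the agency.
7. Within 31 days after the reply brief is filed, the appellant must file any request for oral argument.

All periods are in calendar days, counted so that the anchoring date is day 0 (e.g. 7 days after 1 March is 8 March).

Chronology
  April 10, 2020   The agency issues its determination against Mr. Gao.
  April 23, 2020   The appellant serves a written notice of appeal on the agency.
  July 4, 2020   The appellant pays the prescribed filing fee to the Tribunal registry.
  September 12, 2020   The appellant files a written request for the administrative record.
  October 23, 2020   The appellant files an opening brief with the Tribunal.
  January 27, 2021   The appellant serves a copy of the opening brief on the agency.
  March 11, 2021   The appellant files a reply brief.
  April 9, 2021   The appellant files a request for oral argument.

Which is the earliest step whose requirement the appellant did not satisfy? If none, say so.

Step 3

Step 1 — 10 and 40 days from April 10, 2020 (when the determination is issued) are April 20, 2020 and May 20, 2020 respectively; done April 23, 2020, which is between those dates.
Step 2 — counting 75 days from April 23, 2020 (when the notice of appeal is served) gives a deadline of July 7, 2020; July 4, 2020 is within that limit.
Step 3 — counting 67 days from July 4, 2020 (when the filing fee is paid) gives a deadline of September 9, 2020; September 12, 2020 misses that deadline by 3 days.
The procedure was therefore not followed at step 3.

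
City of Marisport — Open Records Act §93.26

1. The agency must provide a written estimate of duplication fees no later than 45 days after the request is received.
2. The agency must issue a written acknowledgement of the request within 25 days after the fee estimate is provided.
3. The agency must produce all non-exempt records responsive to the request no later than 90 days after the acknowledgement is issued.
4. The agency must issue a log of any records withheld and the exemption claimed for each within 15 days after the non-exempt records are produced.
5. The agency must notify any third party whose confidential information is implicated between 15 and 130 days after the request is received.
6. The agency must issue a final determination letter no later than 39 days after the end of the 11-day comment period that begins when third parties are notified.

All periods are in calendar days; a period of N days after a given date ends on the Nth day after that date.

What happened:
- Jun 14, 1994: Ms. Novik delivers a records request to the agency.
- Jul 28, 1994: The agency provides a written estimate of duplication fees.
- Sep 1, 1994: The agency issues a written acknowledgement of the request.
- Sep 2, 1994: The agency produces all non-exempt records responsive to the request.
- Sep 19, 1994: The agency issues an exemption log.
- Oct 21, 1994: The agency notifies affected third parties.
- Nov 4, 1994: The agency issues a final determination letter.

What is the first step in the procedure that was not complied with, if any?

Step 2

Step 1 — counting 45 days from Jun 14, 1994 (when the request is received) gives a deadline of Jul 29, 1994; Jul 28, 1994 is within that limit.
Step 2 — counting 25 days from Jul 28, 1994 (when the fee estimate is provided) gives a deadline of Aug 22, 1994; not done until Sep 1, 1994, 10 days after the deadline.
No need to go further; step 2 was not satisfied.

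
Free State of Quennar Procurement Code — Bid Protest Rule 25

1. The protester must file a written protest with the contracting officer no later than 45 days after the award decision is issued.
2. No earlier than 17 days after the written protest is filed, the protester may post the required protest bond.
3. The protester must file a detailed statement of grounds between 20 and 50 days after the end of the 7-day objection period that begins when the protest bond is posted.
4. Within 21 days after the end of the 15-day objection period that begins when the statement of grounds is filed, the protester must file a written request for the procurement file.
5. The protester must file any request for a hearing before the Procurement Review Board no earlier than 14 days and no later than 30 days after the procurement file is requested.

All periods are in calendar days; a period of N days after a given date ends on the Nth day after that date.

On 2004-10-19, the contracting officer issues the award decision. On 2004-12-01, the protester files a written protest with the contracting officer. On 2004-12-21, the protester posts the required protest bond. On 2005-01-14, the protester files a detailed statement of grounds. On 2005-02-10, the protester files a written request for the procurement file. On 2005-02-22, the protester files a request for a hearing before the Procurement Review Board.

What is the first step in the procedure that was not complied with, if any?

Step 1: 45 days after 2004-10-19 (when the award decision is issued) is 2004-12-03; done 2004-12-01 — timely.
Step 2: the earliest permitted date is 17 days after 2004-12-01 (when the written protest is filed), i.e. 2004-12-18; done 2004-12-21, after the minimum wait.
Step 3: the window is 20–50 days after 2004-12-28 (end of the 7-day objection period, which began when the protest bond is posted on 2004-12-21), so 2005-01-17 through 2005-02-16; 2005-01-14 is 3 days too early.
No need to go further; step 3 was not satisfied.

Step 3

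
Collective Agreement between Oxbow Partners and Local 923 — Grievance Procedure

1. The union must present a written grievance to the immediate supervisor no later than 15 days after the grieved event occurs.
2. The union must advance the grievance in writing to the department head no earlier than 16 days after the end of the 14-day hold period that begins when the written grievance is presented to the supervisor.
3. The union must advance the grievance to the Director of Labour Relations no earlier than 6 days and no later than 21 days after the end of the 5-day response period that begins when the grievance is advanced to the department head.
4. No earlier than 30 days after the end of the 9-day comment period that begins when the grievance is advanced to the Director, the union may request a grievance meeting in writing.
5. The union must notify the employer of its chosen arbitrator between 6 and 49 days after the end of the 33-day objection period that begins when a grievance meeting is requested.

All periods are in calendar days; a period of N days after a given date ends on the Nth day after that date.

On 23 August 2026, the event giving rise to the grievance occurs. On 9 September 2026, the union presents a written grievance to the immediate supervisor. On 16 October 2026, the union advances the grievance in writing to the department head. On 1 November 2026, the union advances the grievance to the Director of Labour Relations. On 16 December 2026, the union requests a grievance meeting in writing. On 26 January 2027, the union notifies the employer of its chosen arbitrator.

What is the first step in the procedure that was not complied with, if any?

Step 1 — counting 15 days from 23 August 2026 (when the grieved event occurs) gives a deadline of 7 September 2026; done 9 September 2026 — 2 days late.
No need to go further; step 1 was not satisfied.

Step 1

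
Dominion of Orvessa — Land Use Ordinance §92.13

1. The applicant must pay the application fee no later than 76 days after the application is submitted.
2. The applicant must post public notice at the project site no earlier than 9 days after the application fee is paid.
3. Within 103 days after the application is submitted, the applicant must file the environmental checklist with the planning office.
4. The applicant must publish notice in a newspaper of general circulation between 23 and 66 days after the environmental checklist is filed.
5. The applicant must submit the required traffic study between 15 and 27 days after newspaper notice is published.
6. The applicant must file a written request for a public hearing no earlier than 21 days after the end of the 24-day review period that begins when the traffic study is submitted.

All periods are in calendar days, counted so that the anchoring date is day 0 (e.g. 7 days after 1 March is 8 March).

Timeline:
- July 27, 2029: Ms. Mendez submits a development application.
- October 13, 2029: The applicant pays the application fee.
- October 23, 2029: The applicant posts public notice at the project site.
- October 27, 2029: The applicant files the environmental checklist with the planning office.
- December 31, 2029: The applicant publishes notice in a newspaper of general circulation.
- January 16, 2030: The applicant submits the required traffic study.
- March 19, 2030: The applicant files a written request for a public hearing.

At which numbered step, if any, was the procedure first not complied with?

Step 1

Step 1: 76 days after July 27, 2029 (when the application is submitted) is October 11, 2029; October 13, 2029 misses that deadline by 2 days.
The analysis stops there.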